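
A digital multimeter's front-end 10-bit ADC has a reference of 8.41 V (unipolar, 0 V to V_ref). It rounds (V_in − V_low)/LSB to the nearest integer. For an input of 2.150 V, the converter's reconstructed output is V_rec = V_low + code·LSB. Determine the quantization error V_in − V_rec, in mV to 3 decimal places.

-1.777 mV

LSB = 8.41/2^10 = 8.213 mV.
(V_in − V_low)/LSB = (2.150 − 0)/0.00821289 = 261.7836 → code 262 (round).
V_rec = 0 + 262·0.00821289 = 2.1517773 V.
Difference: -0.00177734 V → -1.777 mV.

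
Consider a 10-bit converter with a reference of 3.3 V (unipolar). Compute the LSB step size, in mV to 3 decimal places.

Full-scale span = 3.3 V.
LSB = 3.3 / 2^10 = 3.3 / 1024 = 0.00322266 V = 3.223 mV.

3.223 mV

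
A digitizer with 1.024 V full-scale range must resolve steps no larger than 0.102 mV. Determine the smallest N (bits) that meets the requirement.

14 bits

Number of steps required ≥ 1.024 V / 0.102 mV = 10039.22.
Need 2^N ≥ 10039.22; 2^13 = 8192, 2^14 = 16384.
Minimum N = 14.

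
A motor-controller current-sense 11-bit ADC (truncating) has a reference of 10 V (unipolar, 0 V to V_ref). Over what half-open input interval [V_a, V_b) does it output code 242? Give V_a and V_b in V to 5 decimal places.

[1.18164 V, 1.18652 V)

LSB = 10/2^11 = 4.883 mV.
V_a = V_low + 242·LSB = 1.18164 V; V_b = V_low + 243·LSB = 1.18652 V.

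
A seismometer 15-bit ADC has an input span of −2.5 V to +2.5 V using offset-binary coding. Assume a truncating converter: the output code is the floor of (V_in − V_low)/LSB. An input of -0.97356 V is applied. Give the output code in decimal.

code 10003

Full-scale span = 5 V; LSB = 5/2^15 = 152.59 µV.
Input sits at 10003.677 steps above V_low.
So the output code is 10003.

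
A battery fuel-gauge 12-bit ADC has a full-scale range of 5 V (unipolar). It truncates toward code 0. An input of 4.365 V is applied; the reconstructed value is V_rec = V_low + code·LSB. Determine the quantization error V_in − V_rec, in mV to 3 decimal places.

0.986 mV

LSB = 5/2^12 = 1.221 mV.
Scaled input = 3575.8080 LSBs, so code = 3575.
Code 3575 maps back to 0 + 3575×0.0012207 V = 4.3640137 V.
V_in − V_rec = 0.000986328 V = 0.986 mV.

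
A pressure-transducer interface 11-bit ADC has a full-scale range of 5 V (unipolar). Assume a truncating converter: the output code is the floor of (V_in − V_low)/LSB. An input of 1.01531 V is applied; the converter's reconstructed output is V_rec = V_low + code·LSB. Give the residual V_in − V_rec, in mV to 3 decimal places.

LSB = 5/2^11 = 2.441 mV.
Scaled input = 415.8710 LSBs, so code = 415.
V_rec = 0 + 415·0.00244141 = 1.0131836 V.
Difference: 0.00212641 V → 2.126 mV.

2.126 mV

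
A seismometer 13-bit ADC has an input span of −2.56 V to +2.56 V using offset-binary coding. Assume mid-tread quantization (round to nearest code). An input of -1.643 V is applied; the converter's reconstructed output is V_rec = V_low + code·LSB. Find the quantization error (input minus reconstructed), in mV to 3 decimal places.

0.125 mV

LSB = 5.12/2^13 = 0.625 mV.
(V_in − V_low)/LSB = (-1.643 − (−2.56))/0.000625 = 1467.2000 → code 1467 (round).
Reconstructed: -1.643125 V.
Difference: 0.000125 V → 0.125 mV.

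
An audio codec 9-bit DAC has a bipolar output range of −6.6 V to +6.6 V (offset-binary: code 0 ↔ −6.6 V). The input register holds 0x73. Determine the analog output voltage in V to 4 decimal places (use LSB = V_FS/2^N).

LSB = 13.2 V / 2^9 = 25.781 mV.
Code 0x73 = 115 decimal.
V_out = (−6.6) + 115 × 0.0257812 V = -3.63516 V.

-3.6352 V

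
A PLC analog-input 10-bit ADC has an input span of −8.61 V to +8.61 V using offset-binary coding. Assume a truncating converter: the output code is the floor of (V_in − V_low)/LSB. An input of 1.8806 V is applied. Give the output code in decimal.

code 623

LSB = 17.22 V / 1024 = 16.816 mV.
(V_in − V_low)/LSB = (1.8806 − (−8.61)) / 0.0168164 = 623.831.
⌊·⌋(623.831) = 623.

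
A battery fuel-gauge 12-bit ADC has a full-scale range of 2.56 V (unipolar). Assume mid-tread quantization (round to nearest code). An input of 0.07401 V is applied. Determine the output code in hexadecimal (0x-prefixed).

Full-scale span = 2.56 V; LSB = 2.56/2^12 = 0.625 mV.
Input sits at 118.416 steps above V_low.
round(118.416) = 118.
In hexadecimal (0x-prefixed): 0x76.

code 0x76 (decimal 118)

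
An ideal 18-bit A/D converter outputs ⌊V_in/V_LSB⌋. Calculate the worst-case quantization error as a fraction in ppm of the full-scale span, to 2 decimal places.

3.81 ppm

Truncating → worst-case error = 1 LSB = V_FS/2^18, so 1e+06/262144 = 3.8147 ppm of full scale.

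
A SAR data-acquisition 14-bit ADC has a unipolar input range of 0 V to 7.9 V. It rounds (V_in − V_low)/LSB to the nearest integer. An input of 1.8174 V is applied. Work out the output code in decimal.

With 16384 levels over 7.9 V, one step is 482.18 µV.
Input sits at 3769.150 steps above V_low.
Round → code 3769.

code 3769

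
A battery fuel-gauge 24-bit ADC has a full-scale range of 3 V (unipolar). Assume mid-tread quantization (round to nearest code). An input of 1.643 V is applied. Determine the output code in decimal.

Full-scale span = 3 V; LSB = 3/2^24 = 0.18 µV.
Input sits at 9188321.963 steps above V_low.
So the output code is 9188322.

code 9188322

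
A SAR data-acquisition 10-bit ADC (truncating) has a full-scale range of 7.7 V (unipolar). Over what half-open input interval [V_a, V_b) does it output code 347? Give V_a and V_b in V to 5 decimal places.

[2.60928 V, 2.61680 V)

LSB = 7.7/2^10 = 7.520 mV.
V_a = V_low + 347·LSB = 2.60928 V; V_b = V_low + 348·LSB = 2.6168 V.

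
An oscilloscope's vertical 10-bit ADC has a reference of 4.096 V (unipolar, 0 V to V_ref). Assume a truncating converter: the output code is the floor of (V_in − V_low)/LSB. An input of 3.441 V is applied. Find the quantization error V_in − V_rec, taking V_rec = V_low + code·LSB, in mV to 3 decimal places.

1.000 mV

Step size: 4.096 V ÷ 2^10 = 4.000 mV.
Scaled input = 860.2500 LSBs, so code = 860.
Reconstructed: 3.44 V.
Difference: 0.001 V → 1.000 mV.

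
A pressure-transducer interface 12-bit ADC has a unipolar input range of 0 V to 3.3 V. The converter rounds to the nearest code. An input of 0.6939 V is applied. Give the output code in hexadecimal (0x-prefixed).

With 4096 levels over 3.3 V, one step is 0.806 mV.
(V_in − V_low)/LSB = (0.6939 − 0) / 0.000805664 = 861.277.
So the output code is 861.
In hexadecimal (0x-prefixed): 0x35D.

code 0x35D (decimal 861)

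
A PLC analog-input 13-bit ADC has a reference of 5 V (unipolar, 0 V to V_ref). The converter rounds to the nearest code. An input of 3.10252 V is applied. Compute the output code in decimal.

code 5083

Full-scale span = 5 V; LSB = 5/2^13 = 0.610 mV.
Input sits at 5083.169 steps above V_low.
So the output code is 5083.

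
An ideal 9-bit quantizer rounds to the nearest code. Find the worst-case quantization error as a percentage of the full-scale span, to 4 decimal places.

Rounding → worst-case error = ½ LSB = V_FS/2^10, so 100/1024 = 0.0976562 % of full scale.

0.0977 %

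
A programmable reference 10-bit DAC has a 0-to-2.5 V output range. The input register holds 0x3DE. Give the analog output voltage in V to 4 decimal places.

LSB = 2.5 V / 2^10 = 2.441 mV.
Code 0x3DE = 990 decimal.
V_out = 0 + 990 × 0.00244141 V = 2.41699 V.

2.4170 V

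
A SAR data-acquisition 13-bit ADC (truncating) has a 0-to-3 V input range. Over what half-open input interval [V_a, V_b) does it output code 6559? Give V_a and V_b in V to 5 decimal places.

LSB = 3/2^13 = 366.21 µV.
V_a = V_low + 6559·LSB = 2.40198 V; V_b = V_low + 6560·LSB = 2.40234 V.

[2.40198 V, 2.40234 V)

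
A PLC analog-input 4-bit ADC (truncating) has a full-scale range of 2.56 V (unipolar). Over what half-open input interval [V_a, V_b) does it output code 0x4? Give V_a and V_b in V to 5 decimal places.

LSB = 2.56/2^4 = 160.000 mV.
Code 0x4 = 4 decimal.
V_a = V_low + 4·LSB = 0.64 V; V_b = V_low + 5·LSB = 0.8 V.

[0.64000 V, 0.80000 V)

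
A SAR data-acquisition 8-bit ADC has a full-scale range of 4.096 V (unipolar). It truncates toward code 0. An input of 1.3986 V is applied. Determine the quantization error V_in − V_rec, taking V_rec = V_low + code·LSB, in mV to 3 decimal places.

6.600 mV

One LSB is 4.096 V / 256 = 16.000 mV.
(V_in − V_low)/LSB = (1.3986 − 0)/0.016 = 87.4125 → code 87 (floor).
Code 87 maps back to 0 + 87×0.016 V = 1.392 V.
Difference: 0.0066 V → 6.600 mV.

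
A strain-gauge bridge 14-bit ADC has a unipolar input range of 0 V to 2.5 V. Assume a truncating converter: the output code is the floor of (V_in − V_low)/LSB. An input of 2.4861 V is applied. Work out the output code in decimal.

With 16384 levels over 2.5 V, one step is 152.59 µV.
(V_in − V_low)/LSB = (2.4861 − 0) / 0.000152588 = 16292.905.
⌊·⌋(16292.905) = 16292.

code 16292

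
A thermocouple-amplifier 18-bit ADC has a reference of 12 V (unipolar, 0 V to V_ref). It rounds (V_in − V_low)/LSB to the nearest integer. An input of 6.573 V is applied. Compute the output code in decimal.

LSB = 12 V / 262144 = 45.78 µV.
Input sits at 143589.376 steps above V_low.
round(143589.376) = 143589.

code 143589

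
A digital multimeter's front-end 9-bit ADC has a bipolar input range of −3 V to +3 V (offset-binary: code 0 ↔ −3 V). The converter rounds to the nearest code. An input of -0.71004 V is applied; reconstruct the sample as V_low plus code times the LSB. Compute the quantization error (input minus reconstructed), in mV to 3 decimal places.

LSB = 6/2^9 = 11.719 mV.
Scaled input = 195.4099 LSBs, so code = 195.
Code 195 maps back to (−3) + 195×0.0117188 V = -0.71484375 V.
V_in − V_rec = 0.00480375 V = 4.804 mV.

4.804 mV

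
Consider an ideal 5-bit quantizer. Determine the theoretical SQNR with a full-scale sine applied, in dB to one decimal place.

31.9 dB

SNR ≈ 6.02·N + 1.76 dB = 6.02·5 + 1.76 = 31.86 dB.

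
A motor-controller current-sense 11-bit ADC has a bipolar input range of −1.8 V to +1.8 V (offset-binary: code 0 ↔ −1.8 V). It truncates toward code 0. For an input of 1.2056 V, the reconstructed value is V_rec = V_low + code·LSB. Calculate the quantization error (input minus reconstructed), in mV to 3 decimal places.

1.498 mV

LSB = 3.6/2^11 = 1.758 mV.
(1.2056 − (−1.8))/0.00175781 = 1709.8524; ⌊·⌋ gives code 1709.
Reconstructed: 1.2041016 V.
Error = 1.2056 − 1.2041016 = 0.00149844 V = 1.498 mV.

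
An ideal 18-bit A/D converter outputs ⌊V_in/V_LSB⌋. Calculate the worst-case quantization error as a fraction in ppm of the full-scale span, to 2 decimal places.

Truncating → worst-case error = 1 LSB = V_FS/2^18, so 1e+06/262144 = 3.8147 ppm of full scale.

3.81 ppm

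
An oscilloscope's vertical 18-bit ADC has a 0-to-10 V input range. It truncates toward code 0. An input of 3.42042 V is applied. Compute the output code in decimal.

LSB = 10 V / 262144 = 38.15 µV.
(V_in − V_low)/LSB = (3.42042 − 0) / 3.8147e-05 = 89664.258.
So the output code is 89664.

code 89664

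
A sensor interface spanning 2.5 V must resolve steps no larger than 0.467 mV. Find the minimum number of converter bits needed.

Number of steps required ≥ 2.5 V / 0.467 mV = 5353.32.
Need 2^N ≥ 5353.32; 2^12 = 4096, 2^13 = 8192.
Minimum N = 13.

13 bits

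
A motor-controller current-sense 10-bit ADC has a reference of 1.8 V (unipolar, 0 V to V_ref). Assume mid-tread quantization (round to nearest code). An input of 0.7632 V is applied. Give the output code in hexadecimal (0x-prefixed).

LSB = 1.8 V / 1024 = 1.758 mV.
(0.7632 − 0) / 0.00175781 = 434.176 LSBs.
round(434.176) = 434.
In hexadecimal (0x-prefixed): 0x1B2.

code 0x1B2 (decimal 434)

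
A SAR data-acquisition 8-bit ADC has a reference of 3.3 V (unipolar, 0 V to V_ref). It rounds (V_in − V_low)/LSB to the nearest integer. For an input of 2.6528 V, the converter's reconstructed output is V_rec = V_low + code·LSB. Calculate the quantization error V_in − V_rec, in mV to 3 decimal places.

Step size: 3.3 V ÷ 2^8 = 12.891 mV.
(2.6528 − 0)/0.0128906 = 205.7930; round gives code 206.
Reconstructed: 2.6554687 V.
Difference: -0.00266875 V → -2.669 mV.

-2.669 mV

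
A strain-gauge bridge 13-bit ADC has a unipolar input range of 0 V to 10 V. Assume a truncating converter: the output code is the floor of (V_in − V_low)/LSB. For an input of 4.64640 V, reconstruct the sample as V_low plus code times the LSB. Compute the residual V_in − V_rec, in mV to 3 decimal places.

Step size: 10 V ÷ 2^13 = 1.221 mV.
Scaled input = 3806.3309 LSBs, so code = 3806.
Reconstructed: 4.6459961 V.
Error = 4.64640 − 4.6459961 = 0.000403906 V = 0.404 mV.

0.404 mV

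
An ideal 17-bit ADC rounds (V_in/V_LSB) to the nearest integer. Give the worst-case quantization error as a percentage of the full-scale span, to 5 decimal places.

Rounding → worst-case error = ½ LSB = V_FS/2^18, so 100/262144 = 0.00038147 % of full scale.

0.00038 %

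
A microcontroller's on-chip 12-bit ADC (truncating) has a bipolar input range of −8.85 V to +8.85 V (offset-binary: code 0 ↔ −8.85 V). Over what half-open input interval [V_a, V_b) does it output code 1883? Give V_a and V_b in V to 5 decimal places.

LSB = 17.7/2^12 = 4.321 mV.
V_a = V_low + 1883·LSB = -0.713013 V; V_b = V_low + 1884·LSB = -0.708691 V.

[-0.71301 V, -0.70869 V)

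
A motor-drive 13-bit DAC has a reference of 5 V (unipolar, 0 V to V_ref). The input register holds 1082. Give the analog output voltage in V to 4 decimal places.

LSB = 5 V / 2^13 = 0.610 mV.
V_out = 0 + 1082 × 0.000610352 V = 0.6604 V.

0.6604 V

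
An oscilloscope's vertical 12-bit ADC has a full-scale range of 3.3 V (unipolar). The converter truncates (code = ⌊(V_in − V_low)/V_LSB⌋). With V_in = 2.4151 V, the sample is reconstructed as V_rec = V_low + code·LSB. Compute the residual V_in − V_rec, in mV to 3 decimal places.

One LSB is 3.3 V / 4096 = 0.806 mV.
(2.4151 − 0)/0.000805664 = 2997.6514; ⌊·⌋ gives code 2997.
Code 2997 maps back to 0 + 2997×0.000805664 V = 2.4145752 V.
V_in − V_rec = 0.000524805 V = 0.525 mV.

0.525 mV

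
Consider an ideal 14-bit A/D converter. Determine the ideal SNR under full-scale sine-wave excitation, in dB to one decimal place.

86.0 dB

SNR ≈ 6.02·N + 1.76 dB = 6.02·14 + 1.76 = 86.04 dB.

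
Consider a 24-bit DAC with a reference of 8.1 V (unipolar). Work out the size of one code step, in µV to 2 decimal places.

Full-scale span = 8.1 V.
LSB = 8.1 / 2^24 = 8.1 / 16777216 = 4.82798e-07 V = 0.48 µV.

0.48 µV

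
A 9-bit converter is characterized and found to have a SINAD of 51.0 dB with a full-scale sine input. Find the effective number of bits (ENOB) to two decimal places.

8.18 bits

ENOB = (SINAD − 1.76) / 6.02 = (51.0 − 1.76)/6.02 = 8.179.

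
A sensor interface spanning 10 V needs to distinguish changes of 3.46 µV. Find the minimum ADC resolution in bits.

22 bits

Number of steps required ≥ 10 V / 3.46 µV = 2890173.41.
Need 2^N ≥ 2890173.41; 2^21 = 2097152, 2^22 = 4194304.
Minimum N = 22.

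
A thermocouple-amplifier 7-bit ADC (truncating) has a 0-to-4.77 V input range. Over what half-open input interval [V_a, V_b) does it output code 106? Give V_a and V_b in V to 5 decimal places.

[3.95016 V, 3.98742 V)

LSB = 4.77/2^7 = 37.266 mV.
V_a = V_low + 106·LSB = 3.95016 V; V_b = V_low + 107·LSB = 3.98742 V.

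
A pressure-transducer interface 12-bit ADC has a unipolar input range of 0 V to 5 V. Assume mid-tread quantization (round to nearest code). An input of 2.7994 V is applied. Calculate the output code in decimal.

code 2293

With 4096 levels over 5 V, one step is 1.221 mV.
Input sits at 2293.268 steps above V_low.
So the output code is 2293.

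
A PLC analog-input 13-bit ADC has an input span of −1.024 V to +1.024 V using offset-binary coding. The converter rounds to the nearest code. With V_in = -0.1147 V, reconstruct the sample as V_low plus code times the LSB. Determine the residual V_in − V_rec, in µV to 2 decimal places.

One LSB is 2.048 V / 8192 = 250.00 µV.
(-0.1147 − (−1.024))/0.00025 = 3637.2000; round gives code 3637.
Code 3637 maps back to (−1.024) + 3637×0.00025 V = -0.11475 V.
Difference: 5e-05 V → 50.00 µV.

50.00 µV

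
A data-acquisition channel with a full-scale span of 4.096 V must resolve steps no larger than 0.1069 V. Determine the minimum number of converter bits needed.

6 bits

Number of steps required ≥ 4.096 V / 0.1069 V = 38.32.
Need 2^N ≥ 38.32; 2^5 = 32, 2^6 = 64.
Minimum N = 6.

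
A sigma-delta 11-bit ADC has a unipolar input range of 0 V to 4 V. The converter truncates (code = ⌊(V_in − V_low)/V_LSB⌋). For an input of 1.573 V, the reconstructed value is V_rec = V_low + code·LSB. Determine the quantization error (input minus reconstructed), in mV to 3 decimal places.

Step size: 4 V ÷ 2^11 = 1.953 mV.
(V_in − V_low)/LSB = (1.573 − 0)/0.00195312 = 805.3760 → code 805 (floor).
Code 805 maps back to 0 + 805×0.00195312 V = 1.5722656 V.
Error = 1.573 − 1.5722656 = 0.000734375 V = 0.734 mV.

0.734 mV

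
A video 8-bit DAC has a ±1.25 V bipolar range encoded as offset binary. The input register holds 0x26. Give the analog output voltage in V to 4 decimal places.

LSB = 2.5 V / 2^8 = 9.766 mV.
Code 0x26 = 38 decimal.
V_out = (−1.25) + 38 × 0.00976562 V = -0.878906 V.

-0.8789 V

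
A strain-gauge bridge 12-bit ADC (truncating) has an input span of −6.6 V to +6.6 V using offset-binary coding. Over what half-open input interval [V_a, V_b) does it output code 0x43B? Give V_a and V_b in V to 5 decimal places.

[-3.10986 V, -3.10664 V)

LSB = 13.2/2^12 = 3.223 mV.
Code 0x43B = 1083 decimal.
V_a = V_low + 1083·LSB = -3.10986 V; V_b = V_low + 1084·LSB = -3.10664 V.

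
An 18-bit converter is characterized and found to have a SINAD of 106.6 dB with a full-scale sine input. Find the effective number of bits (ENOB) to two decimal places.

17.42 bits

ENOB = (SINAD − 1.76) / 6.02 = (106.6 − 1.76)/6.02 = 17.415.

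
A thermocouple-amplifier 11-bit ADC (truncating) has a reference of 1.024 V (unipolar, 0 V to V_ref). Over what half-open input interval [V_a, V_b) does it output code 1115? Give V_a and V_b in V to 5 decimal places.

LSB = 1.024/2^11 = 0.500 mV.
V_a = V_low + 1115·LSB = 0.5575 V; V_b = V_low + 1116·LSB = 0.558 V.

[0.55750 V, 0.55800 V)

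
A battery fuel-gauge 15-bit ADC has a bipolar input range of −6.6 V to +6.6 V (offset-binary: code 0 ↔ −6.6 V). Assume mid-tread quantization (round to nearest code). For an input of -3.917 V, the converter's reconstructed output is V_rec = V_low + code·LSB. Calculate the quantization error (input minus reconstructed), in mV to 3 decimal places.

Step size: 13.2 V ÷ 2^15 = 402.83 µV.
(V_in − V_low)/LSB = (-3.917 − (−6.6))/0.000402832 = 6660.3442 → code 6660 (round).
V_rec = (−6.6) + 6660·0.000402832 = -3.9171387 V.
Difference: 0.000138672 V → 0.139 mV.

0.139 mV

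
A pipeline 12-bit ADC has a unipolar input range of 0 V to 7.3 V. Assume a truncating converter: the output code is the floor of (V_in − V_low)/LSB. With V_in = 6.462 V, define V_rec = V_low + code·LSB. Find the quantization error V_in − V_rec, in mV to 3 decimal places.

Step size: 7.3 V ÷ 2^12 = 1.782 mV.
(V_in − V_low)/LSB = (6.462 − 0)/0.00178223 = 3625.8016 → code 3625 (floor).
Code 3625 maps back to 0 + 3625×0.00178223 V = 6.4605713 V.
Difference: 0.00142871 V → 1.429 mV.

1.429 mV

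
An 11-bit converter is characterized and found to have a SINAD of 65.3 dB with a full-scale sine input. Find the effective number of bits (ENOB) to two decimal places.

ENOB = (SINAD − 1.76) / 6.02 = (65.3 − 1.76)/6.02 = 10.555.

10.55 bits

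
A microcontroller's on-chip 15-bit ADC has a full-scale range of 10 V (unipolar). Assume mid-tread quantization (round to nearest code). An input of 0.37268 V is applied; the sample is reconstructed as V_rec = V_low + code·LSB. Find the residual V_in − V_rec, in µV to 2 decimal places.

One LSB is 10 V / 32768 = 305.18 µV.
(V_in − V_low)/LSB = (0.37268 − 0)/0.000305176 = 1221.1978 → code 1221 (round).
V_rec = 0 + 1221·0.000305176 = 0.37261963 V.
Error = 0.37268 − 0.37261963 = 6.03711e-05 V = 60.37 µV.

60.37 µV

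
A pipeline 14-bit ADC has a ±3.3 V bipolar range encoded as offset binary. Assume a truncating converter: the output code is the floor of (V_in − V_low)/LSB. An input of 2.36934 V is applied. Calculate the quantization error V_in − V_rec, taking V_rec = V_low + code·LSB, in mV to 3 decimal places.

LSB = 6.6/2^14 = 402.83 µV.
Scaled input = 14073.7071 LSBs, so code = 14073.
V_rec = (−3.3) + 14073·0.000402832 = 2.3690552 V.
Difference: 0.000284824 V → 0.285 mV.

0.285 mV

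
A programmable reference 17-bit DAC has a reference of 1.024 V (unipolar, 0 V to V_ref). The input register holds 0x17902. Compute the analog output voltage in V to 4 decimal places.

0.7540 V

LSB = 1.024 V / 2^17 = 7.81 µV.
Code 0x17902 = 96514 decimal.
V_out = 0 + 96514 × 7.8125e-06 V = 0.754016 V.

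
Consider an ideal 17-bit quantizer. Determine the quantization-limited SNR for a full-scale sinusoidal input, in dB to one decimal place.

104.1 dB

SNR ≈ 6.02·N + 1.76 dB = 6.02·17 + 1.76 = 104.10 dB.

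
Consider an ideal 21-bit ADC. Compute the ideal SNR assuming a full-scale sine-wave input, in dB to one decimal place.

SNR ≈ 6.02·N + 1.76 dB = 6.02·21 + 1.76 = 128.18 dB.

128.2 dB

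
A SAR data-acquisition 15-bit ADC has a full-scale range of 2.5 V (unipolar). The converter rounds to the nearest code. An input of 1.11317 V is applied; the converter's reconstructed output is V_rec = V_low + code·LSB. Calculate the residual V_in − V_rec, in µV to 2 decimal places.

Step size: 2.5 V ÷ 2^15 = 76.29 µV.
Scaled input = 14590.5418 LSBs, so code = 14591.
Code 14591 maps back to 0 + 14591×7.62939e-05 V = 1.113205 V.
V_in − V_rec = -3.49561e-05 V = -34.96 µV.

-34.96 µV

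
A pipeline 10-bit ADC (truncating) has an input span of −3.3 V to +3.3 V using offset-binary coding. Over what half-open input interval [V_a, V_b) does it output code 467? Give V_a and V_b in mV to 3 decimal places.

LSB = 6.6/2^10 = 6.445 mV.
V_a = V_low + 467·LSB = -0.290039 V; V_b = V_low + 468·LSB = -0.283594 V.

[-290.039 mV, -283.594 mV)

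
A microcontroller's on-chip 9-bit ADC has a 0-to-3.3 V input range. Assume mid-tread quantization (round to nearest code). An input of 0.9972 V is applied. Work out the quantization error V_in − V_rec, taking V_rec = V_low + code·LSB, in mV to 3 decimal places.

-1.823 mV

LSB = 3.3/2^9 = 6.445 mV.
Scaled input = 154.7171 LSBs, so code = 155.
V_rec = 0 + 155·0.00644531 = 0.99902344 V.
V_in − V_rec = -0.00182344 V = -1.823 mV.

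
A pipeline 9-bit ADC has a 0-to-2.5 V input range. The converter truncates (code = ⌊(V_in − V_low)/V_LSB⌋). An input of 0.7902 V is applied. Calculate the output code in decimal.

LSB = 2.5 V / 512 = 4.883 mV.
(V_in − V_low)/LSB = (0.7902 − 0) / 0.00488281 = 161.833.
⌊·⌋(161.833) = 161.

code 161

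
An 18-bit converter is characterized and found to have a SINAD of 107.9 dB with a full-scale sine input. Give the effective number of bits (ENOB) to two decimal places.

17.63 bits

ENOB = (SINAD − 1.76) / 6.02 = (107.9 − 1.76)/6.02 = 17.631.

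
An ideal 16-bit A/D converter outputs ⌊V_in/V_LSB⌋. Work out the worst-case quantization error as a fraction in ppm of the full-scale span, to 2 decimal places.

Truncating → worst-case error = 1 LSB = V_FS/2^16, so 1e+06/65536 = 15.2588 ppm of full scale.

15.26 ppm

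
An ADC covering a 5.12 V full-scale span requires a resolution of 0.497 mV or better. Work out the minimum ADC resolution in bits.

Number of steps required ≥ 5.12 V / 0.497 mV = 10301.81.
Need 2^N ≥ 10301.81; 2^13 = 8192, 2^14 = 16384.
Minimum N = 14.

14 bits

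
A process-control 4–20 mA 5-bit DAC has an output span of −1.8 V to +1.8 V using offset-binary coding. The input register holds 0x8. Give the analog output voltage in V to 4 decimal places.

-0.9000 V

LSB = 3.6 V / 2^5 = 112.500 mV.
Code 0x8 = 8 decimal.
V_out = (−1.8) + 8 × 0.1125 V = -0.9 V.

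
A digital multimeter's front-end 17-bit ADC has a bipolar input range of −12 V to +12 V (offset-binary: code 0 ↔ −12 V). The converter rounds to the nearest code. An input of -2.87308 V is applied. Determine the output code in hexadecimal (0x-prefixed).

With 131072 levels over 24 V, one step is 183.11 µV.
(V_in − V_low)/LSB = (-2.87308 − (−12)) / 0.000183105 = 49845.152.
Round → code 49845.
In hexadecimal (0x-prefixed): 0xC2B5.

code 0xC2B5 (decimal 49845)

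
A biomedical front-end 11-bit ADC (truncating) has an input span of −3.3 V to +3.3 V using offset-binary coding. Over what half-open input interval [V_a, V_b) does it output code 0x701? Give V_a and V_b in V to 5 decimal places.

[2.47822 V, 2.48145 V)

LSB = 6.6/2^11 = 3.223 mV.
Code 0x701 = 1793 decimal.
V_a = V_low + 1793·LSB = 2.47822 V; V_b = V_low + 1794·LSB = 2.48145 V.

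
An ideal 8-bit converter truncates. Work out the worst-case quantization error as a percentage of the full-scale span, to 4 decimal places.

0.3906 %

Truncating → worst-case error = 1 LSB = V_FS/2^8, so 100/256 = 0.390625 % of full scale.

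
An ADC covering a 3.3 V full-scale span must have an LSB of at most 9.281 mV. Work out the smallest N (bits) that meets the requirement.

9 bits

Number of steps required ≥ 3.3 V / 9.281 mV = 355.57.
Need 2^N ≥ 355.57; 2^8 = 256, 2^9 = 512.
Minimum N = 9.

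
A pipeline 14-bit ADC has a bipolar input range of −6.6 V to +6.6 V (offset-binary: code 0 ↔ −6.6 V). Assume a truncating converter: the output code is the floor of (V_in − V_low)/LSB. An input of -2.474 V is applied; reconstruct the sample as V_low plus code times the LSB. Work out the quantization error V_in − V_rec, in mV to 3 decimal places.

0.194 mV

One LSB is 13.2 V / 16384 = 0.806 mV.
(V_in − V_low)/LSB = (-2.474 − (−6.6))/0.000805664 = 5121.2412 → code 5121 (floor).
V_rec = (−6.6) + 5121·0.000805664 = -2.4741943 V.
Error = -2.474 − (−2.4741943) = 0.000194336 V = 0.194 mV.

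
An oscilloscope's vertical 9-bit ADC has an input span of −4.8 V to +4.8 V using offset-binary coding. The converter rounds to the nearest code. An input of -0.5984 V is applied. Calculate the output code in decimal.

Full-scale span = 9.6 V; LSB = 9.6/2^9 = 18.750 mV.
(V_in − V_low)/LSB = (-0.5984 − (−4.8)) / 0.01875 = 224.085.
Round → code 224.

code 224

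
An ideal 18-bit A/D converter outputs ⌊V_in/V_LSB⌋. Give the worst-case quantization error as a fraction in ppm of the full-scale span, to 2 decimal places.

3.81 ppm

Truncating → worst-case error = 1 LSB = V_FS/2^18, so 1e+06/262144 = 3.8147 ppm of full scale.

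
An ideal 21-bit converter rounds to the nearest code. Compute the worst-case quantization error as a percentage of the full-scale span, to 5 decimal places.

0.00002 %

Rounding → worst-case error = ½ LSB = V_FS/2^22, so 100/4194304 = 2.38419e-05 % of full scale.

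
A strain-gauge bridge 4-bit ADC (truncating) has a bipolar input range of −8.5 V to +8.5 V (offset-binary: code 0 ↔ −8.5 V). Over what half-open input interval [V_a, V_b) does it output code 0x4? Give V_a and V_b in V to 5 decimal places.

[-4.25000 V, -3.18750 V)

LSB = 17/2^4 = 1.0625 V.
Code 0x4 = 4 decimal.
V_a = V_low + 4·LSB = -4.25 V; V_b = V_low + 5·LSB = -3.1875 V.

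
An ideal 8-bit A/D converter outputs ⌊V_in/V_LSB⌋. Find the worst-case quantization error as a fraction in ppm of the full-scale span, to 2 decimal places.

Truncating → worst-case error = 1 LSB = V_FS/2^8, so 1e+06/256 = 3906.25 ppm of full scale.

3906.25 ppm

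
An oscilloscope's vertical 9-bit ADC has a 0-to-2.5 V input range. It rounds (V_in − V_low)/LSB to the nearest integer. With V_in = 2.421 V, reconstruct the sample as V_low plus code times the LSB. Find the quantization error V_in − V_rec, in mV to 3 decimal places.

Step size: 2.5 V ÷ 2^9 = 4.883 mV.
(V_in − V_low)/LSB = (2.421 − 0)/0.00488281 = 495.8208 → code 496 (round).
Reconstructed: 2.421875 V.
Error = 2.421 − 2.421875 = -0.000875 V = -0.875 mV.

-0.875 mV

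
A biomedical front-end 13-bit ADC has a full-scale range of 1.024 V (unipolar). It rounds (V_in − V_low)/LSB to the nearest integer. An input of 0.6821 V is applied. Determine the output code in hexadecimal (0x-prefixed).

code 0x1551 (decimal 5457)

LSB = 1.024 V / 8192 = 125.00 µV.
(V_in − V_low)/LSB = (0.6821 − 0) / 0.000125 = 5456.800.
Round → code 5457.
In hexadecimal (0x-prefixed): 0x1551.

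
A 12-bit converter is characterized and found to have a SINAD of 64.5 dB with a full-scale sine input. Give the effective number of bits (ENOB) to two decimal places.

10.42 bits

ENOB = (SINAD − 1.76) / 6.02 = (64.5 − 1.76)/6.02 = 10.422.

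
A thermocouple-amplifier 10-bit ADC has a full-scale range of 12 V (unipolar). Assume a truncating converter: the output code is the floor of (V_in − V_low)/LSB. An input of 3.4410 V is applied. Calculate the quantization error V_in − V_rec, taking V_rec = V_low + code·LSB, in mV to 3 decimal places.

Step size: 12 V ÷ 2^10 = 11.719 mV.
(3.4410 − 0)/0.0117188 = 293.6320; ⌊·⌋ gives code 293.
Code 293 maps back to 0 + 293×0.0117188 V = 3.4335938 V.
V_in − V_rec = 0.00740625 V = 7.406 mV.

7.406 mV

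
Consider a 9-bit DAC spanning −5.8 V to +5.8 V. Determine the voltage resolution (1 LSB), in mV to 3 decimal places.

Full-scale span = 11.6 V.
LSB = 11.6 / 2^9 = 11.6 / 512 = 0.0226562 V = 22.656 mV.

22.656 mV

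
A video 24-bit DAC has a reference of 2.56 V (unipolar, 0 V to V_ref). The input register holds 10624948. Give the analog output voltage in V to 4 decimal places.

LSB = 2.56 V / 2^24 = 0.15 µV.
V_out = 0 + 10624948 × 1.52588e-07 V = 1.62124 V.

1.6212 V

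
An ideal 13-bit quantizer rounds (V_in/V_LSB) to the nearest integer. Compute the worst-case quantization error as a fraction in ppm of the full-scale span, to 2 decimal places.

Rounding → worst-case error = ½ LSB = V_FS/2^14, so 1e+06/16384 = 61.0352 ppm of full scale.

61.04 ppm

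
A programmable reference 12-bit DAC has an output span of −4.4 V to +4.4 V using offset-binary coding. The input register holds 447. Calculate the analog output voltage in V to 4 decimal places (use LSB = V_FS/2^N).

-3.4396 V

LSB = 8.8 V / 2^12 = 2.148 mV.
V_out = (−4.4) + 447 × 0.00214844 V = -3.43965 V.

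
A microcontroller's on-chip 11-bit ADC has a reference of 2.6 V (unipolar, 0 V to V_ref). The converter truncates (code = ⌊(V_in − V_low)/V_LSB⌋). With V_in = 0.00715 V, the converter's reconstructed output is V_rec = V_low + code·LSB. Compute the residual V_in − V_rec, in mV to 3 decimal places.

0.802 mV

One LSB is 2.6 V / 2048 = 1.270 mV.
(V_in − V_low)/LSB = (0.00715 − 0)/0.00126953 = 5.6320 → code 5 (floor).
V_rec = 0 + 5·0.00126953 = 0.0063476562 V.
Error = 0.00715 − 0.0063476562 = 0.000802344 V = 0.802 mV.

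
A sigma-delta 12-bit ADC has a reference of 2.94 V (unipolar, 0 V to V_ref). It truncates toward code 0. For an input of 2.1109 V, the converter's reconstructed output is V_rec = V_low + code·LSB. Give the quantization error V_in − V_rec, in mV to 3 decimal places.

LSB = 2.94/2^12 = 0.718 mV.
(2.1109 − 0)/0.000717773 = 2940.9001; ⌊·⌋ gives code 2940.
V_rec = 0 + 2940·0.000717773 = 2.1102539 V.
V_in − V_rec = 0.000646094 V = 0.646 mV.

0.646 mV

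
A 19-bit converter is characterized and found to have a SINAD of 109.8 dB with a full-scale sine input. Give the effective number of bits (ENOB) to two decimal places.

17.95 bits

ENOB = (SINAD − 1.76) / 6.02 = (109.8 − 1.76)/6.02 = 17.947.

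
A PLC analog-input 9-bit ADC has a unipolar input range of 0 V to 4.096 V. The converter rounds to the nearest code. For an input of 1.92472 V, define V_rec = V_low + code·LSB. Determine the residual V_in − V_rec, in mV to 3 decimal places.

One LSB is 4.096 V / 512 = 8.000 mV.
(V_in − V_low)/LSB = (1.92472 − 0)/0.008 = 240.5900 → code 241 (round).
V_rec = 0 + 241·0.008 = 1.928 V.
Error = 1.92472 − 1.928 = -0.00328 V = -3.280 mV.

-3.280 mV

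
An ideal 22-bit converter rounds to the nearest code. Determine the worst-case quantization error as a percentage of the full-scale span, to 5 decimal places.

0.00001 %

Rounding → worst-case error = ½ LSB = V_FS/2^23, so 100/8388608 = 1.19209e-05 % of full scale.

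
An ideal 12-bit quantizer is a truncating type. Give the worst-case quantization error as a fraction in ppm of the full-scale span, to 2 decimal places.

Truncating → worst-case error = 1 LSB = V_FS/2^12, so 1e+06/4096 = 244.141 ppm of full scale.

244.14 ppm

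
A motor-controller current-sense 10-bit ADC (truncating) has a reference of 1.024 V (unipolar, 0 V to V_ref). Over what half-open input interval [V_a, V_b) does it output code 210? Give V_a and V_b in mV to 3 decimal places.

LSB = 1.024/2^10 = 1.000 mV.
V_a = V_low + 210·LSB = 0.21 V; V_b = V_low + 211·LSB = 0.211 V.

[210.000 mV, 211.000 mV)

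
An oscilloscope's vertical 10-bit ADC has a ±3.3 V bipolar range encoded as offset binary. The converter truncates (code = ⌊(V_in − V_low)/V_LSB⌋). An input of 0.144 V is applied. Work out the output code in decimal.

With 1024 levels over 6.6 V, one step is 6.445 mV.
(V_in − V_low)/LSB = (0.144 − (−3.3)) / 0.00644531 = 534.342.
So the output code is 534.

code 534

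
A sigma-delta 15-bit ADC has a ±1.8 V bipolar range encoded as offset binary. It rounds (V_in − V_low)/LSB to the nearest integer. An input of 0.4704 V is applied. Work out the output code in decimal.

With 32768 levels over 3.6 V, one step is 109.86 µV.
Input sits at 20665.685 steps above V_low.
Round → code 20666.

code 20666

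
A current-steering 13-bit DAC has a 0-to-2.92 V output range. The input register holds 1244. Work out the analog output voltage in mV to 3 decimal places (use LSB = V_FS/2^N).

LSB = 2.92 V / 2^13 = 356.45 µV.
V_out = 0 + 1244 × 0.000356445 V = 0.443418 V.
= 443.418 mV.

443.418 mV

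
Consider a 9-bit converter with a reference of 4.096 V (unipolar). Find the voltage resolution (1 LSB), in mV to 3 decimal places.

8.000 mV

Full-scale span = 4.096 V.
LSB = 4.096 / 2^9 = 4.096 / 512 = 0.008 V = 8.000 mV.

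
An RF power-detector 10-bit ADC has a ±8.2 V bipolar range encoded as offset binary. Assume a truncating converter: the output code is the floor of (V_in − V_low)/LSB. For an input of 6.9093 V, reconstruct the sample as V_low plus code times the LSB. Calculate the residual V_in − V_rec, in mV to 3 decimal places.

Step size: 16.4 V ÷ 2^10 = 16.016 mV.
(V_in − V_low)/LSB = (6.9093 − (−8.2))/0.0160156 = 943.4100 → code 943 (floor).
V_rec = (−8.2) + 943·0.0160156 = 6.9027344 V.
Difference: 0.00656563 V → 6.566 mV.

6.566 mV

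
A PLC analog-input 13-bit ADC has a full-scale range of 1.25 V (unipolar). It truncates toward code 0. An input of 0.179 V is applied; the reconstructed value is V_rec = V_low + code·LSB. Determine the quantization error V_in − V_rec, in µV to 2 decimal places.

14.40 µV

One LSB is 1.25 V / 8192 = 152.59 µV.
(V_in − V_low)/LSB = (0.179 − 0)/0.000152588 = 1173.0944 → code 1173 (floor).
Code 1173 maps back to 0 + 1173×0.000152588 V = 0.1789856 V.
Difference: 1.44043e-05 V → 14.40 µV.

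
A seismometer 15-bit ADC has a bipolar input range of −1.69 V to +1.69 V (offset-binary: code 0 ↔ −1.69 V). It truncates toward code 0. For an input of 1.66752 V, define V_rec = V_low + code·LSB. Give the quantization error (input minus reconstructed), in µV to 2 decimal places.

LSB = 3.38/2^15 = 103.15 µV.
(1.66752 − (−1.69))/0.000103149 = 32550.0637; ⌊·⌋ gives code 32550.
Code 32550 maps back to (−1.69) + 32550×0.000103149 V = 1.6675134 V.
V_in − V_rec = 6.57227e-06 V = 6.57 µV.

6.57 µV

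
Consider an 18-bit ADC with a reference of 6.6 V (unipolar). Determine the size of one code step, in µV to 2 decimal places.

Full-scale span = 6.6 V.
LSB = 6.6 / 2^18 = 6.6 / 262144 = 2.5177e-05 V = 25.18 µV.

25.18 µV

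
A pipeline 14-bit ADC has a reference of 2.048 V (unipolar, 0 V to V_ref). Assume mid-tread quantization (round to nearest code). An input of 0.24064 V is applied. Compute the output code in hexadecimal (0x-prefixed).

code 0x785 (decimal 1925)

With 16384 levels over 2.048 V, one step is 125.00 µV.
Input sits at 1925.120 steps above V_low.
So the output code is 1925.
In hexadecimal (0x-prefixed): 0x785.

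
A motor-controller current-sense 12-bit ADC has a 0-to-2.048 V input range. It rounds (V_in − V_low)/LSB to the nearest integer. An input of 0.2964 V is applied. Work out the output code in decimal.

code 593

With 4096 levels over 2.048 V, one step is 0.500 mV.
(V_in − V_low)/LSB = (0.2964 − 0) / 0.0005 = 592.800.
So the output code is 593.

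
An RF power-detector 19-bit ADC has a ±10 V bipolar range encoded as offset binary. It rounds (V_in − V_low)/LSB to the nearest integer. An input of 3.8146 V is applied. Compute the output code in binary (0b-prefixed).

LSB = 20 V / 524288 = 38.15 µV.
(3.8146 − (−10)) / 3.8147e-05 = 362141.450 LSBs.
So the output code is 362141.
In binary (0b-prefixed): 0b1011000011010011101.

code 0b1011000011010011101 (decimal 362141)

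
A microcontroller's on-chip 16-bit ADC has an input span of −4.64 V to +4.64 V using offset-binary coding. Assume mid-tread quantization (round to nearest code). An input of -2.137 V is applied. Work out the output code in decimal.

code 17676

LSB = 9.28 V / 65536 = 141.60 µV.
(-2.137 − (−4.64)) / 0.000141602 = 17676.359 LSBs.
So the output code is 17676.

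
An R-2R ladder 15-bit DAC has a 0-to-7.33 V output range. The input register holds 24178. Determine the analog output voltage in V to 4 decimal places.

5.4085 V

LSB = 7.33 V / 2^15 = 223.69 µV.
V_out = 0 + 24178 × 0.000223694 V = 5.40847 V.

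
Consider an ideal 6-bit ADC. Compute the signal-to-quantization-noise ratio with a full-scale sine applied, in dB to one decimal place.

SNR ≈ 6.02·N + 1.76 dB = 6.02·6 + 1.76 = 37.88 dB.

37.9 dB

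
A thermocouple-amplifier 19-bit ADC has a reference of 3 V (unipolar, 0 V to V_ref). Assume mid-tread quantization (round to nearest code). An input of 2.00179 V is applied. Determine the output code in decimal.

With 524288 levels over 3 V, one step is 5.72 µV.
(V_in − V_low)/LSB = (2.00179 − 0) / 5.72205e-06 = 349838.159.
Round → code 349838.

code 349838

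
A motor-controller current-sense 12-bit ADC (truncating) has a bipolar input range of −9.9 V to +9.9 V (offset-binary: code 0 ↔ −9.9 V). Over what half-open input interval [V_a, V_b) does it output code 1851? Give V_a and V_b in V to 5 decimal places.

[-0.95229 V, -0.94746 V)

LSB = 19.8/2^12 = 4.834 mV.
V_a = V_low + 1851·LSB = -0.952295 V; V_b = V_low + 1852·LSB = -0.947461 V.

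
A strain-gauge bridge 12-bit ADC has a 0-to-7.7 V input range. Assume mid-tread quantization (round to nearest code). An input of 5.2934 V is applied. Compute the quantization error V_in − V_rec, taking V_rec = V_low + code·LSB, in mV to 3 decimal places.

Step size: 7.7 V ÷ 2^12 = 1.880 mV.
(V_in − V_low)/LSB = (5.2934 − 0)/0.00187988 = 2815.8138 → code 2816 (round).
Reconstructed: 5.29375 V.
Difference: -0.00035 V → -0.350 mV.

-0.350 mV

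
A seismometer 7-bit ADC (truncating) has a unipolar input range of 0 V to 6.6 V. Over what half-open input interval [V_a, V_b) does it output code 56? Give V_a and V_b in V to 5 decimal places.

LSB = 6.6/2^7 = 51.562 mV.
V_a = V_low + 56·LSB = 2.8875 V; V_b = V_low + 57·LSB = 2.93906 V.

[2.88750 V, 2.93906 V)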